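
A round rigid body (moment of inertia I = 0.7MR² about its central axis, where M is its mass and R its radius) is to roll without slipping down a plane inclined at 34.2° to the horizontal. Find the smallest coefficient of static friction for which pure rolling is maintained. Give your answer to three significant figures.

μ_min ≈ 0.280

For this body I = 0.7MR², i.e. k = I/(MR²) = 0.7.
Along the incline Mg sinθ − f = Ma, and torque about the center fR = Iα = kMR²(a/R) gives f = kMa.
These give a = g sinθ/(1+k) and the required friction f = kMg sinθ/(1+k).
The normal force is N = Mg cosθ, so μ_min = f/N = k tanθ/(1+k).
μ_min = 0.7 × tan34.2° / 1.7 ≈ 0.280.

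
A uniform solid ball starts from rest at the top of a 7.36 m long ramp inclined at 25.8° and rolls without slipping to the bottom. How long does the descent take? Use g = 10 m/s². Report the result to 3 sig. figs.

t ≈ 2.18 s

Here I = (2/5)MR², so the shape factor k = I/(MR²) = 0.4.
Newton's second law down the slope: Mg sinθ − f = Ma. The torque equation fR = Iα (with α = a/R) gives f = kMa.
Hence a = g sinθ/(1+k) = 10×sin25.8°/1.4 = 3.109 m/s².
With constant a from rest, t = √(2L/a) = √(2·7.36/3.109) ≈ 2.18 s.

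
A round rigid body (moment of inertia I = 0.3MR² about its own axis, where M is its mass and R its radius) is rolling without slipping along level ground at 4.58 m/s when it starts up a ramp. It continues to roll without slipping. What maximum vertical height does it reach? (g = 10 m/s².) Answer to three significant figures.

Here I = 0.3MR², so the shape factor k = I/(MR²) = 0.3.
The rolling condition ω = v/R makes the rotational term ½I(v/R)² = ½kMv², so KE_total = ½(1+k)Mv² = (13/20)Mv².
All of this converts to potential energy at the highest point: (13/20)Mv₀² = Mgh.
Thus h = (1+k)v₀²/(2g) = 1.3 × 4.58² / (2 × 10) ≈ 1.36 m.

h ≈ 1.36 m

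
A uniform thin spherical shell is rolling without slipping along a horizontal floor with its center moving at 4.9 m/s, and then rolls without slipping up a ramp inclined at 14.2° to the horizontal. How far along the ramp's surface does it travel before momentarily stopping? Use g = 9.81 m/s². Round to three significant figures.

For this body I = (2/3)MR², i.e. k = I/(MR²) = 2/3.
Rolling without slipping gives ω = v/R, so the total kinetic energy is ½Mv² + ½Iω² = ½(1+k)Mv² = (5/6)Mv².
Setting this equal to Mgh gives the vertical rise h = (1+k)v₀²/(2g) = 1.667×4.9²/(2×9.81) = 2.04 m.
Along the incline, d = h/sinθ = 2.04/sin14.2° ≈ 8.31 m.

d ≈ 8.31 m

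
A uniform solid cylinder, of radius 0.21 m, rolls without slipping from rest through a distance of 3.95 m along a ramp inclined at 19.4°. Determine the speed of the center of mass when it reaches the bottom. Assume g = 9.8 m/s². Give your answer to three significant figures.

v ≈ 4.14 m/s

Here I = (1/2)MR², so the shape factor k = I/(MR²) = 0.5.
Rolling without slipping gives ω = v/R, so the total kinetic energy is ½Mv² + ½Iω² = ½(1+k)Mv² = (3/4)Mv².
The vertical drop is h = L sinθ = 3.95 × sin19.4° = 1.312 m.
Setting Mgh = (3/4)Mv² gives v = √(2gh/(1+k)) = √(2·9.8·1.312/1.5) ≈ 4.14 m/s.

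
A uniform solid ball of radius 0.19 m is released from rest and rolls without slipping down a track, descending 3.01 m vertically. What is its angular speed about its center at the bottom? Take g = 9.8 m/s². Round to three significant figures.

For this body I = (2/5)MR², i.e. k = I/(MR²) = 0.4.
The rolling condition ω = v/R makes the rotational term ½I(v/R)² = ½kMv², so KE_total = ½(1+k)Mv² = (7/10)Mv².
Energy conservation Mgh = ½(1+k)Mv² gives v = √(2gh/(1+k)) = √(2 × 9.8 × 3.01 / 1.4) = 6.492 m/s.
The angular speed follows from ω = v/R = 6.492/0.19 ≈ 34.2 rad/s.

ω ≈ 34.2 rad/s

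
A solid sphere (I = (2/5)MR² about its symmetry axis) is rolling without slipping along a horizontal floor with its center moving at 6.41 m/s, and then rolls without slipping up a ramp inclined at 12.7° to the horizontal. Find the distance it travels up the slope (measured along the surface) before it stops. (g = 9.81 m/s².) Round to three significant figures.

Here I = (2/5)MR², so the shape factor k = I/(MR²) = 0.4.
The rolling condition ω = v/R makes the rotational term ½I(v/R)² = ½kMv², so KE_total = ½(1+k)Mv² = (7/10)Mv².
Setting this equal to Mgh gives the vertical rise h = (1+k)v₀²/(2g) = 1.4×6.41²/(2×9.81) = 2.932 m.
Along the incline, d = h/sinθ = 2.932/sin12.7° ≈ 13.3 m.

d ≈ 13.3 m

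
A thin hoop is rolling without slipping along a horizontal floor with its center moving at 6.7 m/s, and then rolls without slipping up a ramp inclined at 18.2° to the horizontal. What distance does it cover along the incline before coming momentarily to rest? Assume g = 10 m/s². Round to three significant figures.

Here I = MR², so the shape factor k = I/(MR²) = 1.
Rolling without slipping gives ω = v/R, so the total kinetic energy is ½Mv² + ½Iω² = ½(1+k)Mv² = Mv².
Setting this equal to Mgh gives the vertical rise h = (1+k)v₀²/(2g) = 2×6.7²/(2×10) = 4.489 m.
The distance along the slope is d = h/sinθ = 4.489/sin18.2° ≈ 14.4 m.

d ≈ 14.4 m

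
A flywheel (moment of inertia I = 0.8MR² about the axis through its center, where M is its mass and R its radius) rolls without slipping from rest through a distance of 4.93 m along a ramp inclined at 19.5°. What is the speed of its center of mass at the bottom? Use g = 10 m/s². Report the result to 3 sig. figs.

v ≈ 4.28 m/s

With I = 0.8MR², the ratio k = I/(MR²) is 0.8.
The rolling condition ω = v/R makes the rotational term ½I(v/R)² = ½kMv², so KE_total = ½(1+k)Mv² = (9/10)Mv².
The vertical drop is h = L sinθ = 4.93 × sin19.5° = 1.646 m.
Energy conservation: Mgh = (9/10)Mv², so v = √(2gh/(1+k)) = √(2 × 10 × 1.646 / 1.8) ≈ 4.28 m/s.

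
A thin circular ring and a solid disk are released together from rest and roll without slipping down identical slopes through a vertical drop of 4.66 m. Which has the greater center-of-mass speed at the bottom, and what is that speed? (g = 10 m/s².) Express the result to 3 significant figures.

For rolling without slipping, Mgh = ½(1+k)Mv² where k = I/(MR²), so v = √(2gh/(1+k)).
Thin circular ring: k = 1, giving v = √(2×10×4.66/2) = 6.826 m/s.
Solid disk: k = 0.5, giving v = √(2×10×4.66/1.5) = 7.882 m/s.
The smaller k wins: the solid disk, at ≈ 7.88 m/s.

the solid disk, at v ≈ 7.88 m/s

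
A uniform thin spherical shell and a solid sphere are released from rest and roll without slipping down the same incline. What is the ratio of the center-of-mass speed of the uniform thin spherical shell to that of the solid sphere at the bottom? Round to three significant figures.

Each satisfies Mgh = ½(1+k)Mv² with k = I/(MR²), so v ∝ 1/√(1+k).
For the uniform thin spherical shell k = 2/3; for the solid sphere k = 0.4.
v₁/v₂ = √((1+k₂)/(1+k₁)) = √(1.4/1.667) ≈ 0.917.

v_ratio ≈ 0.917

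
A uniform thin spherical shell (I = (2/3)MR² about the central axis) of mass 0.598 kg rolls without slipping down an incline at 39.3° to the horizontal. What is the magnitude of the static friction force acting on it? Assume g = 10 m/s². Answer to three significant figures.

Here I = (2/3)MR², so the shape factor k = I/(MR²) = 2/3.
Translational: Mg sinθ − f = Ma. Rotational about the CM: fR = Iα = kMRa, so f = kMa.
Combining, a = g sinθ/(1+k) and f = kMa = kMg sinθ/(1+k).
f = (2/3) × 0.598 × 10 × sin39.3° / 1.667 ≈ 1.52 N.

f ≈ 1.52 N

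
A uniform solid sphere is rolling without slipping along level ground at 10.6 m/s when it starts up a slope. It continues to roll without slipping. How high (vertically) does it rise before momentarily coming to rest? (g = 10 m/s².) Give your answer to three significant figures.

h ≈ 7.87 m

For this body I = (2/5)MR², i.e. k = I/(MR²) = 0.4.
The rolling condition ω = v/R makes the rotational term ½I(v/R)² = ½kMv², so KE_total = ½(1+k)Mv² = (7/10)Mv².
All of this converts to potential energy at the highest point: (7/10)Mv₀² = Mgh.
Thus h = (1+k)v₀²/(2g) = 1.4 × 10.6² / (2 × 10) ≈ 7.87 m.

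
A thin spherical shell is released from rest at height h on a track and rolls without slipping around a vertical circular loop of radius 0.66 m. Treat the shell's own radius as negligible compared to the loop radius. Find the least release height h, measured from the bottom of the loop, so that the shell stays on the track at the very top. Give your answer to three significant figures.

For this body I = (2/3)MR², i.e. k = I/(MR²) = 2/3.
At the top of the loop, the minimum-contact condition is Mg = Mv_top²/r, so v_top² = gr.
With ω = v/R, the kinetic energy at speed v is ½(1+k)Mv² = (5/6)Mv².
Energy conservation from release (height h) to the top (height 2r): Mgh = Mg(2r) + (5/6)M·gr.
Thus h_min = 2r + (1+k)r/2 = r(2 + 1.667/2) = 0.66 × 2.833 ≈ 1.87 m.

h_min ≈ 1.87 m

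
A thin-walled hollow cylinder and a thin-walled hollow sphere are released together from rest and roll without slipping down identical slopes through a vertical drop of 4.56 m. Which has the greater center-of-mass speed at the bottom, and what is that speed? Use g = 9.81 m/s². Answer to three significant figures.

For rolling without slipping, Mgh = ½(1+k)Mv² where k = I/(MR²), so v = √(2gh/(1+k)).
Thin-walled hollow cylinder: k = 1, giving v = √(2×9.81×4.56/2) = 6.688 m/s.
Thin-walled hollow sphere: k = 2/3, giving v = √(2×9.81×4.56/1.667) = 7.327 m/s.
The smaller k wins: the thin-walled hollow sphere, at ≈ 7.33 m/s.

the thin-walled hollow sphere, at v ≈ 7.33 m/s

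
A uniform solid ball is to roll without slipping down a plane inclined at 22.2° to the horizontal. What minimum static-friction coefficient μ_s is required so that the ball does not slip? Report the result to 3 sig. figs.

For this body I = (2/5)MR², i.e. k = I/(MR²) = 0.4.
Translational: Mg sinθ − f = Ma. Rotational about the CM: fR = Iα = kMRa, so f = kMa.
These give a = g sinθ/(1+k) and the required friction f = kMg sinθ/(1+k).
With N = Mg cosθ, the no-slip condition f ≤ μN gives μ_min = f/N = k tanθ/(1+k).
μ_min = 0.4 × tan22.2° / 1.4 ≈ 0.117.

μ_min ≈ 0.117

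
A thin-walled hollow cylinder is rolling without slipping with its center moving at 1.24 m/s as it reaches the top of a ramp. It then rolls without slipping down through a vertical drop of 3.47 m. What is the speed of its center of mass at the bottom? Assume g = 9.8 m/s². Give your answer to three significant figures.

The moment of inertia is MR², giving k ≡ I/(MR²) = 1.
Pure rolling means v = ωR; then KE = ½Mv² + ½I(v/R)² = ½(1+k)Mv² = Mv².
Conserving energy between top and bottom: Mv² = Mv₀² + Mgh, hence v² = v₀² + 2gh/(1+k).
v = √(1.24² + 2×9.8×3.47/2) = √35.54 ≈ 5.96 m/s.

v ≈ 5.96 m/s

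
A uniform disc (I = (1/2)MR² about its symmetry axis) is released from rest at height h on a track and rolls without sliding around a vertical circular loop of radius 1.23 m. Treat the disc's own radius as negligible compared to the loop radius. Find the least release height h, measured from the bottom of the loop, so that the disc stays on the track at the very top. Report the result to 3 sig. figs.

With I = (1/2)MR², the ratio k = I/(MR²) is 0.5.
At the top, contact is just lost when gravity alone supplies the centripetal force: Mg = Mv_top²/r, i.e. v_top² = gr.
With ω = v/R, the kinetic energy at speed v is ½(1+k)Mv² = (3/4)Mv².
Energy conservation from release (height h) to the top (height 2r): Mgh = Mg(2r) + (3/4)M·gr.
Thus h_min = 2r + (1+k)r/2 = r(2 + 1.5/2) = 1.23 × 2.75 ≈ 3.38 m.

h_min ≈ 3.38 m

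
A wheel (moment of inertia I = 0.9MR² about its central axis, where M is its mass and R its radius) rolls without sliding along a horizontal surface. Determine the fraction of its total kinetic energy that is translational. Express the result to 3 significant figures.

fraction ≈ 0.526

The moment of inertia is 0.9MR², giving k ≡ I/(MR²) = 0.9.
With ω = v/R, KE_trans = ½Mv² and KE_rot = ½Iω² = ½kMv², so KE_total = ½(1+k)Mv².
The translational fraction is therefore 1/(1+k) = 1/1.9 ≈ 0.526.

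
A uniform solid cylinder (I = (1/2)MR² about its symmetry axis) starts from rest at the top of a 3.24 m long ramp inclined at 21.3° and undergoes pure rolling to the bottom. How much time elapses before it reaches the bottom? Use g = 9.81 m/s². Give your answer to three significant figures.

t ≈ 1.65 s

The moment of inertia is (1/2)MR², giving k ≡ I/(MR²) = 0.5.
Translational: Mg sinθ − f = Ma. Rotational about the CM: fR = Iα = kMRa, so f = kMa.
Hence a = g sinθ/(1+k) = 9.81×sin21.3°/1.5 = 2.376 m/s².
With constant a from rest, t = √(2L/a) = √(2·3.24/2.376) ≈ 1.65 s.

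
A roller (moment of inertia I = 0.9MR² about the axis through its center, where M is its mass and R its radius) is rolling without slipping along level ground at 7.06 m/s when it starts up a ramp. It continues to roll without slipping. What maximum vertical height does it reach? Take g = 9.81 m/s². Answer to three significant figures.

h ≈ 4.83 m

For this body I = 0.9MR², i.e. k = I/(MR²) = 0.9.
Since it rolls without slipping, ω = v/R and KE = ½Mv² + ½Iω² = ½(1+k)Mv² = (19/20)Mv².
At the top the kinetic energy is zero, so (19/20)Mv₀² = Mgh.
Thus h = (1+k)v₀²/(2g) = 1.9 × 7.06² / (2 × 9.81) ≈ 4.83 m.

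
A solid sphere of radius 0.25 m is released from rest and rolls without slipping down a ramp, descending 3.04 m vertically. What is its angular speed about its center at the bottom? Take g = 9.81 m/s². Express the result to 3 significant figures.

ω ≈ 26.1 rad/s

Here I = (2/5)MR², so the shape factor k = I/(MR²) = 0.4.
The rolling condition ω = v/R makes the rotational term ½I(v/R)² = ½kMv², so KE_total = ½(1+k)Mv² = (7/10)Mv².
Energy conservation Mgh = ½(1+k)Mv² gives v = √(2gh/(1+k)) = √(2 × 9.81 × 3.04 / 1.4) = 6.527 m/s.
Then ω = v/R = 6.527 / 0.25 ≈ 26.1 rad/s.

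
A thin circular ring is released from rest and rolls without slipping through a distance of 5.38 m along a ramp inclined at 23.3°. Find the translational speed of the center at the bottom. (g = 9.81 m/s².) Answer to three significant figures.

v ≈ 4.57 m/s

With I = MR², the ratio k = I/(MR²) is 1.
Pure rolling means v = ωR; then KE = ½Mv² + ½I(v/R)² = ½(1+k)Mv² = Mv².
The vertical drop is h = L sinθ = 5.38 × sin23.3° = 2.128 m.
Energy conservation: Mgh = Mv², so v = √(2gh/(1+k)) = √(2 × 9.81 × 2.128 / 2) ≈ 4.57 m/s.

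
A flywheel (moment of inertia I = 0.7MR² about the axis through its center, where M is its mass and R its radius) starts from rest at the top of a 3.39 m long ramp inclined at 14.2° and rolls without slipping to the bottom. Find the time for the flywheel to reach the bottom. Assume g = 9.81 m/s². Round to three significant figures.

With I = 0.7MR², the ratio k = I/(MR²) is 0.7.
Along the incline Mg sinθ − f = Ma, and torque about the center fR = Iα = kMR²(a/R) gives f = kMa.
Hence a = g sinθ/(1+k) = 9.81×sin14.2°/1.7 = 1.416 m/s².
Starting from rest, L = ½at², so t = √(2L/a) = √(2×3.39/1.416) ≈ 2.19 s.

t ≈ 2.19 s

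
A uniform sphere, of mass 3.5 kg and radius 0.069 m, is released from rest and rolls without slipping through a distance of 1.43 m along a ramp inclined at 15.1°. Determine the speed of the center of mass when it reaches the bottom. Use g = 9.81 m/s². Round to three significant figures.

For this body I = (2/5)MR², i.e. k = I/(MR²) = 0.4.
The rolling condition ω = v/R makes the rotational term ½I(v/R)² = ½kMv², so KE_total = ½(1+k)Mv² = (7/10)Mv².
The vertical drop is h = L sinθ = 1.43 × sin15.1° = 0.3725 m.
Energy conservation: Mgh = (7/10)Mv², so v = √(2gh/(1+k)) = √(2 × 9.81 × 0.3725 / 1.4) ≈ 2.28 m/s.

v ≈ 2.28 m/s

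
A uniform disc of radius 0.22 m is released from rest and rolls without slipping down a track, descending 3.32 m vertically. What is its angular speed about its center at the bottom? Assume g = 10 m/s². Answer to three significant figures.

ω ≈ 30.2 rad/s

Here I = (1/2)MR², so the shape factor k = I/(MR²) = 0.5.
Since it rolls without slipping, ω = v/R and KE = ½Mv² + ½Iω² = ½(1+k)Mv² = (3/4)Mv².
Energy conservation Mgh = ½(1+k)Mv² gives v = √(2gh/(1+k)) = √(2 × 10 × 3.32 / 1.5) = 6.653 m/s.
The angular speed follows from ω = v/R = 6.653/0.22 ≈ 30.2 rad/s.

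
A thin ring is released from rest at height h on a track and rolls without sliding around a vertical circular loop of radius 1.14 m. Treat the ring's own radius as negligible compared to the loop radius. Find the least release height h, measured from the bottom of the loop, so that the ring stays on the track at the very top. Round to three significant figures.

For this body I = MR², i.e. k = I/(MR²) = 1.
At the top, contact is just lost when gravity alone supplies the centripetal force: Mg = Mv_top²/r, i.e. v_top² = gr.
With ω = v/R, the kinetic energy at speed v is ½(1+k)Mv² = Mv².
Energy conservation from release (height h) to the top (height 2r): Mgh = Mg(2r) + M·gr.
Thus h_min = 2r + (1+k)r/2 = r(2 + 2/2) = 1.14 × 3 ≈ 3.42 m.

h_min ≈ 3.42 m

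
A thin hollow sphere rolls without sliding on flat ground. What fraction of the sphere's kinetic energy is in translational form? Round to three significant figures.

With I = (2/3)MR², the ratio k = I/(MR²) is 2/3.
With ω = v/R, KE_trans = ½Mv² and KE_rot = ½Iω² = ½kMv², so KE_total = ½(1+k)Mv².
The translational fraction is therefore 1/(1+k) = 1/1.667 ≈ 0.600.

fraction ≈ 0.600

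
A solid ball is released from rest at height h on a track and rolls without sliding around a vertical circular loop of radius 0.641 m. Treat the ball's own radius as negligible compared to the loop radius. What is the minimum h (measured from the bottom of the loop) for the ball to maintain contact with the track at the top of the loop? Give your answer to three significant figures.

The moment of inertia is (2/5)MR², giving k ≡ I/(MR²) = 0.4.
At the top, contact is just lost when gravity alone supplies the centripetal force: Mg = Mv_top²/r, i.e. v_top² = gr.
With ω = v/R, the kinetic energy at speed v is ½(1+k)Mv² = (7/10)Mv².
Energy conservation from release (height h) to the top (height 2r): Mgh = Mg(2r) + (7/10)M·gr.
Thus h_min = 2r + (1+k)r/2 = r(2 + 1.4/2) = 0.641 × 2.7 ≈ 1.73 m.

h_min ≈ 1.73 m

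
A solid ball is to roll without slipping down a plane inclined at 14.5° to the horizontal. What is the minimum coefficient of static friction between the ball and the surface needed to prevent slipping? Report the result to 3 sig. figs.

μ_min ≈ 0.0739

Here I = (2/5)MR², so the shape factor k = I/(MR²) = 0.4.
Along the incline Mg sinθ − f = Ma, and torque about the center fR = Iα = kMR²(a/R) gives f = kMa.
These give a = g sinθ/(1+k) and the required friction f = kMg sinθ/(1+k).
The normal force is N = Mg cosθ, so μ_min = f/N = k tanθ/(1+k).
μ_min = 0.4 × tan14.5° / 1.4 ≈ 0.0739.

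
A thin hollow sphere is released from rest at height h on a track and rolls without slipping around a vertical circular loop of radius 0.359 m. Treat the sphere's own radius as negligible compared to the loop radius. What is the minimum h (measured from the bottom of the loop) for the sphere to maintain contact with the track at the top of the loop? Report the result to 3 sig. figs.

The moment of inertia is (2/3)MR², giving k ≡ I/(MR²) = 2/3.
At the top, contact is just lost when gravity alone supplies the centripetal force: Mg = Mv_top²/r, i.e. v_top² = gr.
With ω = v/R, the kinetic energy at speed v is ½(1+k)Mv² = (5/6)Mv².
Energy conservation from release (height h) to the top (height 2r): Mgh = Mg(2r) + (5/6)M·gr.
Thus h_min = 2r + (1+k)r/2 = r(2 + 1.667/2) = 0.359 × 2.833 ≈ 1.02 m.

h_min ≈ 1.02 m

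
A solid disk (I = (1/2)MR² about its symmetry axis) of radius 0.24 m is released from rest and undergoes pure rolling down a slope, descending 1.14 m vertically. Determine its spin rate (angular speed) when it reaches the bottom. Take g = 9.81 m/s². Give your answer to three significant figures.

The moment of inertia is (1/2)MR², giving k ≡ I/(MR²) = 0.5.
Rolling without slipping gives ω = v/R, so the total kinetic energy is ½Mv² + ½Iω² = ½(1+k)Mv² = (3/4)Mv².
Energy conservation Mgh = ½(1+k)Mv² gives v = √(2gh/(1+k)) = √(2 × 9.81 × 1.14 / 1.5) = 3.862 m/s.
Then ω = v/R = 3.862 / 0.24 ≈ 16.1 rad/s.

ω ≈ 16.1 rad/s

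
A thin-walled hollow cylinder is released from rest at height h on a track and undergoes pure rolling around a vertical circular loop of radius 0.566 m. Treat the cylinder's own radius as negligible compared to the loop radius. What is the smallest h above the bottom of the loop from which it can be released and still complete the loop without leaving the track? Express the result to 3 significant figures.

For this body I = MR², i.e. k = I/(MR²) = 1.
At the top of the loop, the minimum-contact condition is Mg = Mv_top²/r, so v_top² = gr.
With ω = v/R, the kinetic energy at speed v is ½(1+k)Mv² = Mv².
Energy conservation from release (height h) to the top (height 2r): Mgh = Mg(2r) + M·gr.
Thus h_min = 2r + (1+k)r/2 = r(2 + 2/2) = 0.566 × 3 ≈ 1.70 m.

h_min ≈ 1.70 m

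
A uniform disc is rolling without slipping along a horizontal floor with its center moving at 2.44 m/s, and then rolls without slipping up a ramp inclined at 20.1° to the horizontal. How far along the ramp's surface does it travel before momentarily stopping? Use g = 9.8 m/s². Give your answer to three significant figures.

The moment of inertia is (1/2)MR², giving k ≡ I/(MR²) = 0.5.
The rolling condition ω = v/R makes the rotational term ½I(v/R)² = ½kMv², so KE_total = ½(1+k)Mv² = (3/4)Mv².
Setting this equal to Mgh gives the vertical rise h = (1+k)v₀²/(2g) = 1.5×2.44²/(2×9.8) = 0.4556 m.
The distance along the slope is d = h/sinθ = 0.4556/sin20.1° ≈ 1.33 m.

d ≈ 1.33 m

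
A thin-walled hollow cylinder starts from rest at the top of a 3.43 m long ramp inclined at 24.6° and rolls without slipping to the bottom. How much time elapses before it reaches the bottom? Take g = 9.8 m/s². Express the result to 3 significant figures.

For this body I = MR², i.e. k = I/(MR²) = 1.
Newton's second law down the slope: Mg sinθ − f = Ma. The torque equation fR = Iα (with α = a/R) gives f = kMa.
Hence a = g sinθ/(1+k) = 9.8×sin24.6°/2 = 2.04 m/s².
With constant a from rest, t = √(2L/a) = √(2·3.43/2.04) ≈ 1.83 s.

t ≈ 1.83 s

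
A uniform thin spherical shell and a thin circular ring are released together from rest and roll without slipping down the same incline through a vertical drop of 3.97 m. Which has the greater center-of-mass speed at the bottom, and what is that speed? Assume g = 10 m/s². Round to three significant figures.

For rolling without slipping, Mgh = ½(1+k)Mv² where k = I/(MR²), so v = √(2gh/(1+k)).
Uniform thin spherical shell: k = 2/3, giving v = √(2×10×3.97/1.667) = 6.902 m/s.
Thin circular ring: k = 1, giving v = √(2×10×3.97/2) = 6.301 m/s.
The smaller k wins: the uniform thin spherical shell, at ≈ 6.90 m/s.

the uniform thin spherical shell, at v ≈ 6.90 m/s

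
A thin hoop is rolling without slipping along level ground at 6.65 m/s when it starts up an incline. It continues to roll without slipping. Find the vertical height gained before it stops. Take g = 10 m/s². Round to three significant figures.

h ≈ 4.42 m

For this body I = MR², i.e. k = I/(MR²) = 1.
Since it rolls without slipping, ω = v/R and KE = ½Mv² + ½Iω² = ½(1+k)Mv² = Mv².
All of this converts to potential energy at the highest point: Mv₀² = Mgh.
Thus h = (1+k)v₀²/(2g) = 2 × 6.65² / (2 × 10) ≈ 4.42 m.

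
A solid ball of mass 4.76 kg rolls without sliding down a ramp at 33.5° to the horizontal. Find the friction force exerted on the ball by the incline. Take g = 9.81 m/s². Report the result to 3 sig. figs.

f ≈ 7.36 N

With I = (2/5)MR², the ratio k = I/(MR²) is 0.4.
Newton's second law down the slope: Mg sinθ − f = Ma. The torque equation fR = Iα (with α = a/R) gives f = kMa.
Combining, a = g sinθ/(1+k) and f = kMa = kMg sinθ/(1+k).
f = 0.4 × 4.76 × 9.81 × sin33.5° / 1.4 ≈ 7.36 N.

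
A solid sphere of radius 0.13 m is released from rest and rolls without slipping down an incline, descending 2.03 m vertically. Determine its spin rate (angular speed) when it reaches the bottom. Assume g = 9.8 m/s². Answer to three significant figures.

Here I = (2/5)MR², so the shape factor k = I/(MR²) = 0.4.
Rolling without slipping gives ω = v/R, so the total kinetic energy is ½Mv² + ½Iω² = ½(1+k)Mv² = (7/10)Mv².
Energy conservation Mgh = ½(1+k)Mv² gives v = √(2gh/(1+k)) = √(2 × 9.8 × 2.03 / 1.4) = 5.331 m/s.
The angular speed follows from ω = v/R = 5.331/0.13 ≈ 41.0 rad/s.

ω ≈ 41.0 rad/s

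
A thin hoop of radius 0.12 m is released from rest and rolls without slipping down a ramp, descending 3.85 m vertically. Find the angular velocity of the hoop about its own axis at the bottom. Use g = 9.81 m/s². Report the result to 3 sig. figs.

ω ≈ 51.2 rad/s

The moment of inertia is MR², giving k ≡ I/(MR²) = 1.
Pure rolling means v = ωR; then KE = ½Mv² + ½I(v/R)² = ½(1+k)Mv² = Mv².
Energy conservation Mgh = ½(1+k)Mv² gives v = √(2gh/(1+k)) = √(2 × 9.81 × 3.85 / 2) = 6.146 m/s.
Then ω = v/R = 6.146 / 0.12 ≈ 51.2 rad/s.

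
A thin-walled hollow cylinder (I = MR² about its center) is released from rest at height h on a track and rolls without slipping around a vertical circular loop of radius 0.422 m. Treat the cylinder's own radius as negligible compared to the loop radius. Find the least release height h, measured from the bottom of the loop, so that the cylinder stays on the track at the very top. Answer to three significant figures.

h_min ≈ 1.27 m

For this body I = MR², i.e. k = I/(MR²) = 1.
At the top of the loop, the minimum-contact condition is Mg = Mv_top²/r, so v_top² = gr.
With ω = v/R, the kinetic energy at speed v is ½(1+k)Mv² = Mv².
Energy conservation from release (height h) to the top (height 2r): Mgh = Mg(2r) + M·gr.
Thus h_min = 2r + (1+k)r/2 = r(2 + 2/2) = 0.422 × 3 ≈ 1.27 m.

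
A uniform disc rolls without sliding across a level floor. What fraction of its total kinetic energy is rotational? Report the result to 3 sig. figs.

fraction ≈ 0.333

For this body I = (1/2)MR², i.e. k = I/(MR²) = 0.5.
Since ω = v/R, the translational part is ½Mv² and the rotational part is ½I(v/R)² = ½kMv²; the total is ½(1+k)Mv².
The rotational fraction is therefore k/(1+k) = 0.5/1.5 ≈ 0.333.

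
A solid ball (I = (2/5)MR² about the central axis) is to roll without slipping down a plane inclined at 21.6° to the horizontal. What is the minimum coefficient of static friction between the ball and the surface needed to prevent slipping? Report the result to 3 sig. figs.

μ_min ≈ 0.113

Here I = (2/5)MR², so the shape factor k = I/(MR²) = 0.4.
Along the incline Mg sinθ − f = Ma, and torque about the center fR = Iα = kMR²(a/R) gives f = kMa.
These give a = g sinθ/(1+k) and the required friction f = kMg sinθ/(1+k).
The normal force is N = Mg cosθ, so μ_min = f/N = k tanθ/(1+k).
μ_min = 0.4 × tan21.6° / 1.4 ≈ 0.113.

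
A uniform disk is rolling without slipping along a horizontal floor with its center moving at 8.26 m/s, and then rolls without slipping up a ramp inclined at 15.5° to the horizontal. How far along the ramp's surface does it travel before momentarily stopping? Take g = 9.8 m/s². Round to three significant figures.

With I = (1/2)MR², the ratio k = I/(MR²) is 0.5.
Pure rolling means v = ωR; then KE = ½Mv² + ½I(v/R)² = ½(1+k)Mv² = (3/4)Mv².
Setting this equal to Mgh gives the vertical rise h = (1+k)v₀²/(2g) = 1.5×8.26²/(2×9.8) = 5.221 m.
The distance along the slope is d = h/sinθ = 5.221/sin15.5° ≈ 19.5 m.

d ≈ 19.5 m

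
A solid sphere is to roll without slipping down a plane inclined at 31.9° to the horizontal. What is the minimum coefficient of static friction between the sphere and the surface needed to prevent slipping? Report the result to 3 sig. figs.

The moment of inertia is (2/5)MR², giving k ≡ I/(MR²) = 0.4.
Translational: Mg sinθ − f = Ma. Rotational about the CM: fR = Iα = kMRa, so f = kMa.
These give a = g sinθ/(1+k) and the required friction f = kMg sinθ/(1+k).
The normal force is N = Mg cosθ, so μ_min = f/N = k tanθ/(1+k).
μ_min = 0.4 × tan31.9° / 1.4 ≈ 0.178.

μ_min ≈ 0.178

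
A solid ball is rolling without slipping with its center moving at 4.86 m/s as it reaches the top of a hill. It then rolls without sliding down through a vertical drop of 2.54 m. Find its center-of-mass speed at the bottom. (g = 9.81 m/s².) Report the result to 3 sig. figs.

The moment of inertia is (2/5)MR², giving k ≡ I/(MR²) = 0.4.
Rolling without slipping gives ω = v/R, so the total kinetic energy is ½Mv² + ½Iω² = ½(1+k)Mv² = (7/10)Mv².
Energy conservation: (7/10)Mv₀² + Mgh = (7/10)Mv², so v² = v₀² + 2gh/(1+k).
v = √(4.86² + 2×9.81×2.54/1.4) = √59.22 ≈ 7.70 m/s.

v ≈ 7.70 m/s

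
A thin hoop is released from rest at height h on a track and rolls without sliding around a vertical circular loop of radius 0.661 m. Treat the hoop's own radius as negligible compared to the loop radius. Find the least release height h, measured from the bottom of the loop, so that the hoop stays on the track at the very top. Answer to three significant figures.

h_min ≈ 1.98 m

With I = MR², the ratio k = I/(MR²) is 1.
At the top, contact is just lost when gravity alone supplies the centripetal force: Mg = Mv_top²/r, i.e. v_top² = gr.
With ω = v/R, the kinetic energy at speed v is ½(1+k)Mv² = Mv².
Energy conservation from release (height h) to the top (height 2r): Mgh = Mg(2r) + M·gr.
Thus h_min = 2r + (1+k)r/2 = r(2 + 2/2) = 0.661 × 3 ≈ 1.98 m.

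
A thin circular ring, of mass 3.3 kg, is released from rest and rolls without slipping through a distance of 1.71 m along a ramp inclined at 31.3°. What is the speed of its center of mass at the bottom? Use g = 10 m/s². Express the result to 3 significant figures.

With I = MR², the ratio k = I/(MR²) is 1.
Rolling without slipping gives ω = v/R, so the total kinetic energy is ½Mv² + ½Iω² = ½(1+k)Mv² = Mv².
The vertical drop is h = L sinθ = 1.71 × sin31.3° = 0.8884 m.
Setting Mgh = Mv² gives v = √(2gh/(1+k)) = √(2·10·0.8884/2) ≈ 2.98 m/s.

v ≈ 2.98 m/s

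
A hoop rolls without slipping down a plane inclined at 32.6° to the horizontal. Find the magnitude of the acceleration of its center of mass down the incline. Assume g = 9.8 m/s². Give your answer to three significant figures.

The moment of inertia is MR², giving k ≡ I/(MR²) = 1.
Along the incline Mg sinθ − f = Ma, and torque about the center fR = Iα = kMR²(a/R) gives f = kMa.
Eliminating f: Mg sinθ = (1+k)Ma, so a = g sinθ/(1+k) = 9.8 × sin32.6° / 2 ≈ 2.64 m/s².

a ≈ 2.64 m/s²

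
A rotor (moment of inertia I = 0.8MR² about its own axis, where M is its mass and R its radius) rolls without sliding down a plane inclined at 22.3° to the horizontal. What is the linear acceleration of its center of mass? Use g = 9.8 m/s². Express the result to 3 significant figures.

The moment of inertia is 0.8MR², giving k ≡ I/(MR²) = 0.8.
Along the incline Mg sinθ − f = Ma, and torque about the center fR = Iα = kMR²(a/R) gives f = kMa.
Eliminating f: Mg sinθ = (1+k)Ma, so a = g sinθ/(1+k) = 9.8 × sin22.3° / 1.8 ≈ 2.07 m/s².

a ≈ 2.07 m/s²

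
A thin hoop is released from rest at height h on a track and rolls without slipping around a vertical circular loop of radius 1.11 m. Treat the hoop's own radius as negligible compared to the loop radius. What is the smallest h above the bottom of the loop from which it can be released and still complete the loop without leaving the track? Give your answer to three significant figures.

For this body I = MR², i.e. k = I/(MR²) = 1.
At the top, contact is just lost when gravity alone supplies the centripetal force: Mg = Mv_top²/r, i.e. v_top² = gr.
With ω = v/R, the kinetic energy at speed v is ½(1+k)Mv² = Mv².
Energy conservation from release (height h) to the top (height 2r): Mgh = Mg(2r) + M·gr.
Thus h_min = 2r + (1+k)r/2 = r(2 + 2/2) = 1.11 × 3 ≈ 3.33 m.

h_min ≈ 3.33 m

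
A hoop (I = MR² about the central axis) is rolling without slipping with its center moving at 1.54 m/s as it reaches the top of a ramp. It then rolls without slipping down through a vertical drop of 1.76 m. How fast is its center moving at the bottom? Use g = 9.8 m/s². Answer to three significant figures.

v ≈ 4.43 m/s

With I = MR², the ratio k = I/(MR²) is 1.
Rolling without slipping gives ω = v/R, so the total kinetic energy is ½Mv² + ½Iω² = ½(1+k)Mv² = Mv².
Conserving energy between top and bottom: Mv² = Mv₀² + Mgh, hence v² = v₀² + 2gh/(1+k).
v = √(1.54² + 2×9.8×1.76/2) = √19.62 ≈ 4.43 m/s.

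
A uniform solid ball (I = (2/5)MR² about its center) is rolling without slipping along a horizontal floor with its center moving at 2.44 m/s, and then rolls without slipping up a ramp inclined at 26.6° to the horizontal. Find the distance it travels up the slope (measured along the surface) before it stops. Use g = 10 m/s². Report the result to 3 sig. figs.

d ≈ 0.931 m

The moment of inertia is (2/5)MR², giving k ≡ I/(MR²) = 0.4.
Rolling without slipping gives ω = v/R, so the total kinetic energy is ½Mv² + ½Iω² = ½(1+k)Mv² = (7/10)Mv².
Setting this equal to Mgh gives the vertical rise h = (1+k)v₀²/(2g) = 1.4×2.44²/(2×10) = 0.4168 m.
Along the incline, d = h/sinθ = 0.4168/sin26.6° ≈ 0.931 m.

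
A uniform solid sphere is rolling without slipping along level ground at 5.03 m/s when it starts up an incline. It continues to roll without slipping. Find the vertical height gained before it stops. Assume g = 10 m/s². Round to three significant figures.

h ≈ 1.77 m

The moment of inertia is (2/5)MR², giving k ≡ I/(MR²) = 0.4.
Rolling without slipping gives ω = v/R, so the total kinetic energy is ½Mv² + ½Iω² = ½(1+k)Mv² = (7/10)Mv².
All of this converts to potential energy at the highest point: (7/10)Mv₀² = Mgh.
Thus h = (1+k)v₀²/(2g) = 1.4 × 5.03² / (2 × 10) ≈ 1.77 m.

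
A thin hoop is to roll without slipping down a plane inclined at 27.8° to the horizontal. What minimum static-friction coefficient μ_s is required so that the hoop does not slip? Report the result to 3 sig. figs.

μ_min ≈ 0.264

With I = MR², the ratio k = I/(MR²) is 1.
Translational: Mg sinθ − f = Ma. Rotational about the CM: fR = Iα = kMRa, so f = kMa.
These give a = g sinθ/(1+k) and the required friction f = kMg sinθ/(1+k).
The normal force is N = Mg cosθ, so μ_min = f/N = k tanθ/(1+k).
μ_min = 1 × tan27.8° / 2 ≈ 0.264.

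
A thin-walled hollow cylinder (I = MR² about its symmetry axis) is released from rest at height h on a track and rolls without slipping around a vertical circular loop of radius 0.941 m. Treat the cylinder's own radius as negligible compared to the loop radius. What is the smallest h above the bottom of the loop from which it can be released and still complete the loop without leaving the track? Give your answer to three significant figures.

h_min ≈ 2.82 m

With I = MR², the ratio k = I/(MR²) is 1.
At the top of the loop, the minimum-contact condition is Mg = Mv_top²/r, so v_top² = gr.
With ω = v/R, the kinetic energy at speed v is ½(1+k)Mv² = Mv².
Energy conservation from release (height h) to the top (height 2r): Mgh = Mg(2r) + M·gr.
Thus h_min = 2r + (1+k)r/2 = r(2 + 2/2) = 0.941 × 3 ≈ 2.82 m.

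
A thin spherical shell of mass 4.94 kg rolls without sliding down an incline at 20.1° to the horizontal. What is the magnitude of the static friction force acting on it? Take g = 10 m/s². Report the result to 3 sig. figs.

f ≈ 6.79 N

With I = (2/3)MR², the ratio k = I/(MR²) is 2/3.
Translational: Mg sinθ − f = Ma. Rotational about the CM: fR = Iα = kMRa, so f = kMa.
Combining, a = g sinθ/(1+k) and f = kMa = kMg sinθ/(1+k).
f = (2/3) × 4.94 × 10 × sin20.1° / 1.667 ≈ 6.79 N.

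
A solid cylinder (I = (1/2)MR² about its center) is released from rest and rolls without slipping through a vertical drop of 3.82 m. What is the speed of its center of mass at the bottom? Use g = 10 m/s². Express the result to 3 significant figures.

The moment of inertia is (1/2)MR², giving k ≡ I/(MR²) = 0.5.
Rolling without slipping gives ω = v/R, so the total kinetic energy is ½Mv² + ½Iω² = ½(1+k)Mv² = (3/4)Mv².
Setting Mgh = (3/4)Mv² gives v = √(2gh/(1+k)) = √(2·10·3.82/1.5) ≈ 7.14 m/s.

v ≈ 7.14 m/s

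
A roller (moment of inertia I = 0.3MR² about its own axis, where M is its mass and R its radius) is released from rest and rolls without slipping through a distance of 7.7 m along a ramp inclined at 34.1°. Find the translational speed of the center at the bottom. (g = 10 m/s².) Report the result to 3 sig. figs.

For this body I = 0.3MR², i.e. k = I/(MR²) = 0.3.
The rolling condition ω = v/R makes the rotational term ½I(v/R)² = ½kMv², so KE_total = ½(1+k)Mv² = (13/20)Mv².
The vertical drop is h = L sinθ = 7.7 × sin34.1° = 4.317 m.
Setting Mgh = (13/20)Mv² gives v = √(2gh/(1+k)) = √(2·10·4.317/1.3) ≈ 8.15 m/s.

v ≈ 8.15 m/s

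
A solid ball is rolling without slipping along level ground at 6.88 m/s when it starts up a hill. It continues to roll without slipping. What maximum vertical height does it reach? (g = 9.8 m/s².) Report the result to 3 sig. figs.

h ≈ 3.38 m

Here I = (2/5)MR², so the shape factor k = I/(MR²) = 0.4.
Pure rolling means v = ωR; then KE = ½Mv² + ½I(v/R)² = ½(1+k)Mv² = (7/10)Mv².
At the top the kinetic energy is zero, so (7/10)Mv₀² = Mgh.
Thus h = (1+k)v₀²/(2g) = 1.4 × 6.88² / (2 × 9.8) ≈ 3.38 m.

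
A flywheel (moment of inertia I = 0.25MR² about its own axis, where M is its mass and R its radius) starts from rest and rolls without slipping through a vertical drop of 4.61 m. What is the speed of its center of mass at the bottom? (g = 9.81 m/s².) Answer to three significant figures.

With I = 0.25MR², the ratio k = I/(MR²) is 0.25.
Since it rolls without slipping, ω = v/R and KE = ½Mv² + ½Iω² = ½(1+k)Mv² = (5/8)Mv².
Energy conservation: Mgh = (5/8)Mv², so v = √(2gh/(1+k)) = √(2 × 9.81 × 4.61 / 1.25) ≈ 8.51 m/s.

v ≈ 8.51 m/s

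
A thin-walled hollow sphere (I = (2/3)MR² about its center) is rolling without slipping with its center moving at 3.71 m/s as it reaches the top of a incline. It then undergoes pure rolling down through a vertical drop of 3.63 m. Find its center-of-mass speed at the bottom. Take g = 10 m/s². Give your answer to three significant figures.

Here I = (2/3)MR², so the shape factor k = I/(MR²) = 2/3.
Pure rolling means v = ωR; then KE = ½Mv² + ½I(v/R)² = ½(1+k)Mv² = (5/6)Mv².
Energy conservation: (5/6)Mv₀² + Mgh = (5/6)Mv², so v² = v₀² + 2gh/(1+k).
v = √(3.71² + 2×10×3.63/1.667) = √57.32 ≈ 7.57 m/s.

v ≈ 7.57 m/s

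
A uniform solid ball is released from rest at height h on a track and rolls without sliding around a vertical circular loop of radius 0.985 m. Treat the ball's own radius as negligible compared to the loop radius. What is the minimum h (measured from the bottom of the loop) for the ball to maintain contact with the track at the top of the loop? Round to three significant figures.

For this body I = (2/5)MR², i.e. k = I/(MR²) = 0.4.
At the top, contact is just lost when gravity alone supplies the centripetal force: Mg = Mv_top²/r, i.e. v_top² = gr.
With ω = v/R, the kinetic energy at speed v is ½(1+k)Mv² = (7/10)Mv².
Energy conservation from release (height h) to the top (height 2r): Mgh = Mg(2r) + (7/10)M·gr.
Thus h_min = 2r + (1+k)r/2 = r(2 + 1.4/2) = 0.985 × 2.7 ≈ 2.66 m.

h_min ≈ 2.66 m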